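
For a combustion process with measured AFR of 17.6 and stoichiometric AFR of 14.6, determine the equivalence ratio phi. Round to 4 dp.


phi = AFR_stoich / AFR_actual
phi = 14.6 / 17.6 = 0.8295


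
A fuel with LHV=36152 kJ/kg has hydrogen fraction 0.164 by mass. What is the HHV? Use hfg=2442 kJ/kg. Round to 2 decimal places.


HHV = LHV + hfg * 9 * H
Water addition = 2442 * 9 * 0.164 = 3604.392 kJ/kg
HHV = 36152 + 3604.392 = 39756.39 kJ/kg


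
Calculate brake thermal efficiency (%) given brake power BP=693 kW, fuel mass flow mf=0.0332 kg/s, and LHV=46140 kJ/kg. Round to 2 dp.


eta_BTE = (BP / (mf * LHV)) * 100
Denominator = 0.0332 * 46140 = 1531.8480 kW
eta_BTE = (693 / 1531.8480) * 100 = 45.24%


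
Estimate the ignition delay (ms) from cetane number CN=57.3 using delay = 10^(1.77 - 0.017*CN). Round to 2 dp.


delay = 10^(1.77 - 0.017*CN)
Exponent = 1.77 - 0.017*57.3 = 0.7959
delay = 10^0.7959 = 6.25 ms


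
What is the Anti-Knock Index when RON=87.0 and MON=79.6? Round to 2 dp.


AKI = (RON + MON) / 2
AKI = (87.0 + 79.6) / 2
AKI = 166.6 / 2 = 83.30


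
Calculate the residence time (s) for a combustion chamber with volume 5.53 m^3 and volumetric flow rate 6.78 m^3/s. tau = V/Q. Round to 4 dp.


tau = V / Q_flow
tau = 5.53 / 6.78 = 0.8156 s


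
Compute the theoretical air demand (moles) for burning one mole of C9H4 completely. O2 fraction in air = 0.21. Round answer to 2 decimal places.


Balanced combustion: C9H4 + 10 O2 -> 9 CO2 + 2 H2O
O2 needed = C + H/4 = 9 + 4/4 = 10.00 moles
Air moles = O2 / 0.21 = 10.00 / 0.21 = 47.62 moles air


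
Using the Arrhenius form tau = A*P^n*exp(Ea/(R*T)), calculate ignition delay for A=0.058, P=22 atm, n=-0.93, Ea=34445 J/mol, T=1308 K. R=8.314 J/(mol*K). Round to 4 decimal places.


tau = A * P^n * exp(Ea/(R*T))
P^n = 22^(-0.93) = 0.05643479
Ea/(R*T) = 34445/(8.314*1308) = 3.167440
exp(Ea/(R*T)) = 23.746620
tau = 0.058 * 0.05643479 * 23.746620 = 0.0777 ms


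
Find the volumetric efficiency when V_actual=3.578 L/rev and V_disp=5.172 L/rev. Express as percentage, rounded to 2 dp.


eta_v = (V_actual / V_disp) * 100
Ratio = 3.578 / 5.172 = 0.6918
eta_v = 0.6918 * 100 = 69.18%


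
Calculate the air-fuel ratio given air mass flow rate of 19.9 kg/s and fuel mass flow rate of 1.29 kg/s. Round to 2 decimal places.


AFR = m_air / m_fuel
AFR = 19.9 / 1.29 = 15.43


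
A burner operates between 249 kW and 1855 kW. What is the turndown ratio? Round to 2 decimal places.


TDR = Q_max / Q_min
TDR = 1855 / 249 = 7.45


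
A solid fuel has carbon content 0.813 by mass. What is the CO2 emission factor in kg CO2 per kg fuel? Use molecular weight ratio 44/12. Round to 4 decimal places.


EF = C_frac * (M_CO2 / M_C)
EF = 0.813 * (44/12)
EF = 0.813 * 3.666667 = 2.9810 kg_CO2/kg_fuel


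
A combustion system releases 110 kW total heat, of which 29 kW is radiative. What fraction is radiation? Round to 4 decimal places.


f_rad = Q_rad / Q_total
f_rad = 29 / 110 = 0.2636


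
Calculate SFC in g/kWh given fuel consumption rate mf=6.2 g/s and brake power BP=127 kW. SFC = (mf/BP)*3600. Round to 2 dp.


SFC = (mf / BP) * 3600
Rate = 6.2 / 127 = 0.048819 g/(s*kW)
SFC = 0.048819 * 3600 = 175.75 g/kWh


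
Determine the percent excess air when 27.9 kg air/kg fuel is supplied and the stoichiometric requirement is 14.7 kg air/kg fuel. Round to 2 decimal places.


Excess air = actual - stoichiometric = 27.9 - 14.7 = 13.20 kg/kg fuel
Excess air % = (excess / stoich) * 100 = (13.20 / 14.7) * 100 = 89.80%


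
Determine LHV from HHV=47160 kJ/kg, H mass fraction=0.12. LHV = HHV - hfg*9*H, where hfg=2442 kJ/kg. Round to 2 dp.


LHV = HHV - hfg * 9 * H
Water correction = 2442 * 9 * 0.12 = 2637.360 kJ/kg
LHV = 47160 - 2637.360 = 44522.64 kJ/kg


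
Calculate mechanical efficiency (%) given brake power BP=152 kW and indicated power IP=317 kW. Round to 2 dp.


eta_mech = (BP / IP) * 100
Ratio = 152 / 317 = 0.4795
eta_mech = 0.4795 * 100 = 47.95%


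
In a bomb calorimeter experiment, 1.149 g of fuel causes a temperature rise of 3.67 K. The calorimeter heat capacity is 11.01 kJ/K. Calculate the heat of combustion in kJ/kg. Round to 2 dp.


Hc = C_cal * delta_T / m_fuel
Q_released = 11.01 * 3.67 = 40.4067 kJ
m_fuel = 1.149 g = 1.149/1000 kg = 0.001149 kg
Hc = 40.4067 / 0.001149 = 35166.84 kJ/kg


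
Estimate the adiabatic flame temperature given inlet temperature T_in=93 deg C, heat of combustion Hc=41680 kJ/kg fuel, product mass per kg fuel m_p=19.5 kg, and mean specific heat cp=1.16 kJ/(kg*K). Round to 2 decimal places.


T_ad = T_in + Hc / (m_p * cp)
Denominator = 19.5 * 1.16 = 22.6200
Temperature rise = 41680 / 22.6200 = 1842.62 K
T_ad = 93 + 1842.62 = 1935.62 deg C


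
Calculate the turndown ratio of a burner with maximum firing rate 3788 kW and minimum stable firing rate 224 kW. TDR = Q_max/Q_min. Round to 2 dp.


TDR = Q_max / Q_min
TDR = 3788 / 224 = 16.91


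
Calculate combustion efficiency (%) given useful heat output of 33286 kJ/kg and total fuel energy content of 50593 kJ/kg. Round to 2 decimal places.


Efficiency = (Q_useful / Q_fuel) * 100
Efficiency = (33286 / 50593) * 100
Efficiency = 0.6579 * 100 = 65.79%


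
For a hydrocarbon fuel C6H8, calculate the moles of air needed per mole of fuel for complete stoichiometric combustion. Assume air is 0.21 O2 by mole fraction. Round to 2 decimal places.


Balanced combustion: C6H8 + 8 O2 -> 6 CO2 + 4 H2O
O2 needed = C + H/4 = 6 + 8/4 = 8.00 moles
Air moles = O2 / 0.21 = 8.00 / 0.21 = 38.10 moles air


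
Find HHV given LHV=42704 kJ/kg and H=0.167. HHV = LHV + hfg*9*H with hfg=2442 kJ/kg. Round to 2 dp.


HHV = LHV + hfg * 9 * H
Water addition = 2442 * 9 * 0.167 = 3670.326 kJ/kg
HHV = 42704 + 3670.326 = 46374.33 kJ/kg


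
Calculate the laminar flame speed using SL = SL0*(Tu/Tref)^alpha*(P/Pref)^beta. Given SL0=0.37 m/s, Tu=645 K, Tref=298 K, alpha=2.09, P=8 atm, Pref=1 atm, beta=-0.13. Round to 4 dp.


SL = SL0 * (Tu/Tref)^alpha * (P/Pref)^beta
T ratio = 645/298 = 2.16442953
(T ratio)^alpha = 2.16442953^2.09 = 5.021897
(P/Pref)^beta = 8^(-0.13) = 0.763130
SL = 0.37 * 5.021897 * 0.763130 = 1.4180 m/s


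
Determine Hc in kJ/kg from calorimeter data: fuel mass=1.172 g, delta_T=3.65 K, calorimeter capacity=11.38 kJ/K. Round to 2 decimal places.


Hc = C_cal * delta_T / m_fuel
Q_released = 11.38 * 3.65 = 41.5370 kJ
m_fuel = 1.172 g = 1.172/1000 kg = 0.001172 kg
Hc = 41.5370 / 0.001172 = 35441.13 kJ/kg


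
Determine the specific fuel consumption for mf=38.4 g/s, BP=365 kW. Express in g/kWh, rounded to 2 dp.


SFC = (mf / BP) * 3600
Rate = 38.4 / 365 = 0.105205 g/(s*kW)
SFC = 0.105205 * 3600 = 378.74 g/kWh


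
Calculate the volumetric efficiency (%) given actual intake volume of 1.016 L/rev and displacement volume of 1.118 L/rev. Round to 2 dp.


eta_v = (V_actual / V_disp) * 100
Ratio = 1.016 / 1.118 = 0.9088
eta_v = 0.9088 * 100 = 90.88%


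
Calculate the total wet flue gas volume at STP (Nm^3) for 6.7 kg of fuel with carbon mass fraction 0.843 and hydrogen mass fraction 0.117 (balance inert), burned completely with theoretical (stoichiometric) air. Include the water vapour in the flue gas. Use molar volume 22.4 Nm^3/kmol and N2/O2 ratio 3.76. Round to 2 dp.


Per kg fuel: CO2 = (C/12 kmol)*22.4 = (0.843/12)*22.4 = 1.57360 Nm^3
Per kg fuel: H2O = (H/2 kmol)*22.4 = (0.117/2)*22.4 = 1.31040 Nm^3
O2 needed per kg fuel = C/12 + H/4 = 0.843/12 + 0.117/4 = 0.09950000 kmol
Per kg fuel: N2 = O2*3.76*22.4 = 0.09950000*3.76*22.4 = 8.38029 Nm^3
Total per kg = 1.57360 + 1.31040 + 8.38029 = 11.26429 Nm^3
Total = 11.26429 * 6.7 = 75.47 Nm^3


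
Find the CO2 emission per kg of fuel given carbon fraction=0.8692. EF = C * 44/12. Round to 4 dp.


EF = C_frac * (M_CO2 / M_C)
EF = 0.8692 * (44/12)
EF = 0.8692 * 3.666667 = 3.1871 kg_CO2/kg_fuel


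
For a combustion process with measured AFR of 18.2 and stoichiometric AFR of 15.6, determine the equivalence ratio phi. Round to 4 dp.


phi = AFR_stoich / AFR_actual
phi = 15.6 / 18.2 = 0.8571


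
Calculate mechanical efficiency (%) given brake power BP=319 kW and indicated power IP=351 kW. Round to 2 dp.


eta_mech = (BP / IP) * 100
Ratio = 319 / 351 = 0.9088
eta_mech = 0.9088 * 100 = 90.88%


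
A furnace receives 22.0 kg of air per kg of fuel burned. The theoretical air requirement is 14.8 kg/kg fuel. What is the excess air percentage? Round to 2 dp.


Excess air = actual - stoichiometric = 22.0 - 14.8 = 7.20 kg/kg fuel
Excess air % = (excess / stoich) * 100 = (7.20 / 14.8) * 100 = 48.65%


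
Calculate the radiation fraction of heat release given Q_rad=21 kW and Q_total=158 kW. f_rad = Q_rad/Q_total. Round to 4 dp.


f_rad = Q_rad / Q_total
f_rad = 21 / 158 = 0.1329


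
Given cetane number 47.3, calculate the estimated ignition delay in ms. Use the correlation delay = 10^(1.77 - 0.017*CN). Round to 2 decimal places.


delay = 10^(1.77 - 0.017*CN)
Exponent = 1.77 - 0.017*47.3 = 0.9659
delay = 10^0.9659 = 9.24 ms


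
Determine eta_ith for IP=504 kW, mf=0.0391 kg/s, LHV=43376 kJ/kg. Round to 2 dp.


eta_ith = (IP / (mf * LHV)) * 100
Denominator = 0.0391 * 43376 = 1696.0016 kW
eta_ith = (504 / 1696.0016) * 100 = 29.72%


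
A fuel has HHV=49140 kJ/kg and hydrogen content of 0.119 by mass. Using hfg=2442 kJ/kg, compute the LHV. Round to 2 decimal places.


LHV = HHV - hfg * 9 * H
Water correction = 2442 * 9 * 0.119 = 2615.382 kJ/kg
LHV = 49140 - 2615.382 = 46524.62 kJ/kg


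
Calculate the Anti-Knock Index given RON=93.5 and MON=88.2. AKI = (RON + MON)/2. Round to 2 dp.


AKI = (RON + MON) / 2
AKI = (93.5 + 88.2) / 2
AKI = 181.7 / 2 = 90.85


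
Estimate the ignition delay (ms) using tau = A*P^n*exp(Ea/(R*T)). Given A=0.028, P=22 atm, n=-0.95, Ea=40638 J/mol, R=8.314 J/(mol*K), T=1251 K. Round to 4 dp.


tau = A * P^n * exp(Ea/(R*T))
P^n = 22^(-0.95) = 0.05305160
Ea/(R*T) = 40638/(8.314*1251) = 3.907194
exp(Ea/(R*T)) = 49.759141
tau = 0.028 * 0.05305160 * 49.759141 = 0.0739 ms


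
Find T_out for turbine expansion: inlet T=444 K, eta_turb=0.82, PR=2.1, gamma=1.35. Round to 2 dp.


T_out = T_in * (1 - eta * (1 - PR^(-(gamma-1)/gamma)))
Exponent = -(1.35-1)/1.35 = -0.25925926
PR^exp = 2.1^(-0.25925926) = 0.82501466
Factor = 1 - 0.82*(1 - 0.82501466) = 0.85651202
T_out = 444 * 0.85651202 = 380.29 K


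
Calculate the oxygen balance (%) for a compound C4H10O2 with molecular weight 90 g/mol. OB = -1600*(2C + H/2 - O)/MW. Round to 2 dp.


OB = -1600 * (2C + H/2 - O) / MW
Inner = 2*4 + 10/2 - 2 = 11.00
OB = -1600 * 11.00 / 90 = -195.56%


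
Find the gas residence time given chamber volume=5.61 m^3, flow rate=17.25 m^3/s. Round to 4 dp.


tau = V / Q_flow
tau = 5.61 / 17.25 = 0.3252 s


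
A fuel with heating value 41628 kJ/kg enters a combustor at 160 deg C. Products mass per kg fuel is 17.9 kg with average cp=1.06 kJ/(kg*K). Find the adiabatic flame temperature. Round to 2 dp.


T_ad = T_in + Hc / (m_p * cp)
Denominator = 17.9 * 1.06 = 18.9740
Temperature rise = 41628 / 18.9740 = 2193.95 K
T_ad = 160 + 2193.95 = 2353.95 deg C


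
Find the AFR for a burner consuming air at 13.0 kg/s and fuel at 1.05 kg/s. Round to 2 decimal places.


AFR = m_air / m_fuel
AFR = 13.0 / 1.05 = 12.38


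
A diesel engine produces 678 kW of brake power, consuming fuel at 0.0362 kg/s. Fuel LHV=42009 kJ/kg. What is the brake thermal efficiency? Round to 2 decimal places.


eta_BTE = (BP / (mf * LHV)) * 100
Denominator = 0.0362 * 42009 = 1520.7258 kW
eta_BTE = (678 / 1520.7258) * 100 = 44.58%


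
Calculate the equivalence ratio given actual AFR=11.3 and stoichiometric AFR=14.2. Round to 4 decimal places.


phi = AFR_stoich / AFR_actual
phi = 14.2 / 11.3 = 1.2566


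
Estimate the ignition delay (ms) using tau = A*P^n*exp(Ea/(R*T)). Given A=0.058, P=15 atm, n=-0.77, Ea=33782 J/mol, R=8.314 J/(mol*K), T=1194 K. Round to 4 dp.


tau = A * P^n * exp(Ea/(R*T))
P^n = 15^(-0.77) = 0.12428243
Ea/(R*T) = 33782/(8.314*1194) = 3.403071
exp(Ea/(R*T)) = 30.056261
tau = 0.058 * 0.12428243 * 30.056261 = 0.2167 ms


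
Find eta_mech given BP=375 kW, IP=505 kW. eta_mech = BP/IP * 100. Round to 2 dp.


eta_mech = (BP / IP) * 100
Ratio = 375 / 505 = 0.7426
eta_mech = 0.7426 * 100 = 74.26%


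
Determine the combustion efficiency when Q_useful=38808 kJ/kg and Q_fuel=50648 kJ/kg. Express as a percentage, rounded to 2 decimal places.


Efficiency = (Q_useful / Q_fuel) * 100
Efficiency = (38808 / 50648) * 100
Efficiency = 0.7662 * 100 = 76.62%


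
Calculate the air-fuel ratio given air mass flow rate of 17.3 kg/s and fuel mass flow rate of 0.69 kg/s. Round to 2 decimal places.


AFR = m_air / m_fuel
AFR = 17.3 / 0.69 = 25.07


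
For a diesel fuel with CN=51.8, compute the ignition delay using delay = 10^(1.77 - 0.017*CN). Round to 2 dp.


delay = 10^(1.77 - 0.017*CN)
Exponent = 1.77 - 0.017*51.8 = 0.8894
delay = 10^0.8894 = 7.75 ms


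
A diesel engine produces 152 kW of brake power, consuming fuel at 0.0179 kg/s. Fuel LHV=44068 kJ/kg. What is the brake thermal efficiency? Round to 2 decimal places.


eta_BTE = (BP / (mf * LHV)) * 100
Denominator = 0.0179 * 44068 = 788.8172 kW
eta_BTE = (152 / 788.8172) * 100 = 19.27%


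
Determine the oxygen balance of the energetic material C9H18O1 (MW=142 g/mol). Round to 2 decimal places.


OB = -1600 * (2C + H/2 - O) / MW
Inner = 2*9 + 18/2 - 1 = 26.00
OB = -1600 * 26.00 / 142 = -292.96%


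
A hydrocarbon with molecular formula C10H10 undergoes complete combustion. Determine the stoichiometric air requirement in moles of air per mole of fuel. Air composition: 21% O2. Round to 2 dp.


Balanced combustion: C10H10 + 12.5 O2 -> 10 CO2 + 5 H2O
O2 needed = C + H/4 = 10 + 10/4 = 12.50 moles
Air moles = O2 / 0.21 = 12.50 / 0.21 = 59.52 moles air


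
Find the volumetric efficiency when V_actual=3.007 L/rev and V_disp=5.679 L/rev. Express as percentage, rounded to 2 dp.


eta_v = (V_actual / V_disp) * 100
Ratio = 3.007 / 5.679 = 0.5295
eta_v = 0.5295 * 100 = 52.95%


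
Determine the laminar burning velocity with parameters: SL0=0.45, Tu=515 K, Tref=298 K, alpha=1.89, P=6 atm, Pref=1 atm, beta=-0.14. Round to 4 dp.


SL = SL0 * (Tu/Tref)^alpha * (P/Pref)^beta
T ratio = 515/298 = 1.72818792
(T ratio)^alpha = 1.72818792^1.89 = 2.812205
(P/Pref)^beta = 6^(-0.14) = 0.778142
SL = 0.45 * 2.812205 * 0.778142 = 0.9847 m/s


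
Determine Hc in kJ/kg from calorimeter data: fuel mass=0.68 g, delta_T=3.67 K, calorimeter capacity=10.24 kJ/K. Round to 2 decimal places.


Hc = C_cal * delta_T / m_fuel
Q_released = 10.24 * 3.67 = 37.5808 kJ
m_fuel = 0.68 g = 0.68/1000 kg = 0.000680 kg
Hc = 37.5808 / 0.000680 = 55265.88 kJ/kg


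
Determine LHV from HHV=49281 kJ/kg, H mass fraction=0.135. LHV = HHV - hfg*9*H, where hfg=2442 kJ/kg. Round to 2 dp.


LHV = HHV - hfg * 9 * H
Water correction = 2442 * 9 * 0.135 = 2967.030 kJ/kg
LHV = 49281 - 2967.030 = 46313.97 kJ/kg


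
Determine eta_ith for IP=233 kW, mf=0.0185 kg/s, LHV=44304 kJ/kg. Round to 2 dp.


eta_ith = (IP / (mf * LHV)) * 100
Denominator = 0.0185 * 44304 = 819.6240 kW
eta_ith = (233 / 819.6240) * 100 = 28.43%


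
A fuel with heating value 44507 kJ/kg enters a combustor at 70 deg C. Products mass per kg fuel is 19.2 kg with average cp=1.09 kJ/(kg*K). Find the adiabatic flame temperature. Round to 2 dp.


T_ad = T_in + Hc / (m_p * cp)
Denominator = 19.2 * 1.09 = 20.9280
Temperature rise = 44507 / 20.9280 = 2126.67 K
T_ad = 70 + 2126.67 = 2196.67 deg C


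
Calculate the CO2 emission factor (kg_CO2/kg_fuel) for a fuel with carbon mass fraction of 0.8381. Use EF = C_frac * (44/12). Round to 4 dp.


EF = C_frac * (M_CO2 / M_C)
EF = 0.8381 * (44/12)
EF = 0.8381 * 3.666667 = 3.0730 kg_CO2/kg_fuel


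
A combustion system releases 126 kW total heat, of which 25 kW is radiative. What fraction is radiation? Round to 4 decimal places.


f_rad = Q_rad / Q_total
f_rad = 25 / 126 = 0.1984


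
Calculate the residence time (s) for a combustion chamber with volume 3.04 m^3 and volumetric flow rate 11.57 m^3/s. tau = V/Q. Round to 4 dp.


tau = V / Q_flow
tau = 3.04 / 11.57 = 0.2627 s


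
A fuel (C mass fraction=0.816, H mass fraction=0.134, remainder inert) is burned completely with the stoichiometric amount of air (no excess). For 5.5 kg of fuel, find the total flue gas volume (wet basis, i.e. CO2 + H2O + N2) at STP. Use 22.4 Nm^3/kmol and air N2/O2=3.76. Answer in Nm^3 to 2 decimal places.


Per kg fuel: CO2 = (C/12 kmol)*22.4 = (0.816/12)*22.4 = 1.52320 Nm^3
Per kg fuel: H2O = (H/2 kmol)*22.4 = (0.134/2)*22.4 = 1.50080 Nm^3
O2 needed per kg fuel = C/12 + H/4 = 0.816/12 + 0.134/4 = 0.10150000 kmol
Per kg fuel: N2 = O2*3.76*22.4 = 0.10150000*3.76*22.4 = 8.54874 Nm^3
Total per kg = 1.52320 + 1.50080 + 8.54874 = 11.57274 Nm^3
Total = 11.57274 * 5.5 = 63.65 Nm^3


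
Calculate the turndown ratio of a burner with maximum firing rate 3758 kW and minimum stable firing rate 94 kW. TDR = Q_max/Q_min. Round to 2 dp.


TDR = Q_max / Q_min
TDR = 3758 / 94 = 39.98


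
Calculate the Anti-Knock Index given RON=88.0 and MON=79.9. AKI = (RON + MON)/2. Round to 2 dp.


AKI = (RON + MON) / 2
AKI = (88.0 + 79.9) / 2
AKI = 167.9 / 2 = 83.95


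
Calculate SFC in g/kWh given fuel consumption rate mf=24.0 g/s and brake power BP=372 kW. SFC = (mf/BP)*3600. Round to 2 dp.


SFC = (mf / BP) * 3600
Rate = 24.0 / 372 = 0.064516 g/(s*kW)
SFC = 0.064516 * 3600 = 232.26 g/kWh


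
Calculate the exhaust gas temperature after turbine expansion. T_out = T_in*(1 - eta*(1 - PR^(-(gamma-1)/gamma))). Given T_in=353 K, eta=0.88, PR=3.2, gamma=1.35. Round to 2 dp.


T_out = T_in * (1 - eta * (1 - PR^(-(gamma-1)/gamma)))
Exponent = -(1.35-1)/1.35 = -0.25925926
PR^exp = 3.2^(-0.25925926) = 0.73966521
Factor = 1 - 0.88*(1 - 0.73966521) = 0.77090538
T_out = 353 * 0.77090538 = 272.13 K


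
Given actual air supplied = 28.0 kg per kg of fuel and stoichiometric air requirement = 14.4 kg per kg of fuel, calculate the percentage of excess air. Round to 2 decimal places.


Excess air = actual - stoichiometric = 28.0 - 14.4 = 13.60 kg/kg fuel
Excess air % = (excess / stoich) * 100 = (13.60 / 14.4) * 100 = 94.44%


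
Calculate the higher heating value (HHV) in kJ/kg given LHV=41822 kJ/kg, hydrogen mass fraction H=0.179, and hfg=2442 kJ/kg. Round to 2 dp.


HHV = LHV + hfg * 9 * H
Water addition = 2442 * 9 * 0.179 = 3934.062 kJ/kg
HHV = 41822 + 3934.062 = 45756.06 kJ/kg


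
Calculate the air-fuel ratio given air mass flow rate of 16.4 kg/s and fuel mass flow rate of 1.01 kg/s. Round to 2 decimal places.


AFR = m_air / m_fuel
AFR = 16.4 / 1.01 = 16.24


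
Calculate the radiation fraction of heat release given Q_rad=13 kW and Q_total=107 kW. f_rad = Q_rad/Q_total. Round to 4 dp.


f_rad = Q_rad / Q_total
f_rad = 13 / 107 = 0.1215


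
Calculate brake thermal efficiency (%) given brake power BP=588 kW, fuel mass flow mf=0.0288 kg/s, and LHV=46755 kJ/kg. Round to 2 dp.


eta_BTE = (BP / (mf * LHV)) * 100
Denominator = 0.0288 * 46755 = 1346.5440 kW
eta_BTE = (588 / 1346.5440) * 100 = 43.67%


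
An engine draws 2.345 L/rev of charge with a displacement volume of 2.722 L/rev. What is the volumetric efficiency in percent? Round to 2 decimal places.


eta_v = (V_actual / V_disp) * 100
Ratio = 2.345 / 2.722 = 0.8615
eta_v = 0.8615 * 100 = 86.15%


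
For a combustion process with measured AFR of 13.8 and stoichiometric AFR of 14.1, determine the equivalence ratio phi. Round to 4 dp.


phi = AFR_stoich / AFR_actual
phi = 14.1 / 13.8 = 1.0217


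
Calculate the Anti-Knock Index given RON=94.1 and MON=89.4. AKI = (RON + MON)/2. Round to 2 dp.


AKI = (RON + MON) / 2
AKI = (94.1 + 89.4) / 2
AKI = 183.5 / 2 = 91.75


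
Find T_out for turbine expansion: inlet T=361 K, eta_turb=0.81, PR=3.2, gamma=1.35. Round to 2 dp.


T_out = T_in * (1 - eta * (1 - PR^(-(gamma-1)/gamma)))
Exponent = -(1.35-1)/1.35 = -0.25925926
PR^exp = 3.2^(-0.25925926) = 0.73966521
Factor = 1 - 0.81*(1 - 0.73966521) = 0.78912882
T_out = 361 * 0.78912882 = 284.88 K


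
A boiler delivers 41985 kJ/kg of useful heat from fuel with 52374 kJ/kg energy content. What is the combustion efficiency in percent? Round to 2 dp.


Efficiency = (Q_useful / Q_fuel) * 100
Efficiency = (41985 / 52374) * 100
Efficiency = 0.8016 * 100 = 80.16%


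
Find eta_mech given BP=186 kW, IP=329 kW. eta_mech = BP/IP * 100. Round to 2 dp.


eta_mech = (BP / IP) * 100
Ratio = 186 / 329 = 0.5653
eta_mech = 0.5653 * 100 = 56.53%


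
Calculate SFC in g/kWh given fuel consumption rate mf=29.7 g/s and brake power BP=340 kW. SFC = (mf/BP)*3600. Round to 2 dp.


SFC = (mf / BP) * 3600
Rate = 29.7 / 340 = 0.087353 g/(s*kW)
SFC = 0.087353 * 3600 = 314.47 g/kWh


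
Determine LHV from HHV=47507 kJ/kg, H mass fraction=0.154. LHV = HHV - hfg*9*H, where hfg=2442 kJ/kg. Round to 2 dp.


LHV = HHV - hfg * 9 * H
Water correction = 2442 * 9 * 0.154 = 3384.612 kJ/kg
LHV = 47507 - 3384.612 = 44122.39 kJ/kg


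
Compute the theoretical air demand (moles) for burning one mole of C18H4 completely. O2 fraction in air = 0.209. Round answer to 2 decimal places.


Balanced combustion: C18H4 + 19 O2 -> 18 CO2 + 2 H2O
O2 needed = C + H/4 = 18 + 4/4 = 19.00 moles
Air moles = O2 / 0.209 = 19.00 / 0.209 = 90.91 moles air


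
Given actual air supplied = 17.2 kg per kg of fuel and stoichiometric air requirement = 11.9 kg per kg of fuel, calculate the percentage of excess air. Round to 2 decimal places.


Excess air = actual - stoichiometric = 17.2 - 11.9 = 5.30 kg/kg fuel
Excess air % = (excess / stoich) * 100 = (5.30 / 11.9) * 100 = 44.54%


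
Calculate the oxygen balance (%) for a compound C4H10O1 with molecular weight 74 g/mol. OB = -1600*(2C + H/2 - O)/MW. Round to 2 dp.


OB = -1600 * (2C + H/2 - O) / MW
Inner = 2*4 + 10/2 - 1 = 12.00
OB = -1600 * 12.00 / 74 = -259.46%


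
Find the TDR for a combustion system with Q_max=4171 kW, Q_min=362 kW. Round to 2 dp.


TDR = Q_max / Q_min
TDR = 4171 / 362 = 11.52


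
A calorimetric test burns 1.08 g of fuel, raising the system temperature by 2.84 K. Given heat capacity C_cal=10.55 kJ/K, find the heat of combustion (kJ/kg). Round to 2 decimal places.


Hc = C_cal * delta_T / m_fuel
Q_released = 10.55 * 2.84 = 29.9620 kJ
m_fuel = 1.08 g = 1.08/1000 kg = 0.001080 kg
Hc = 29.9620 / 0.001080 = 27742.59 kJ/kg


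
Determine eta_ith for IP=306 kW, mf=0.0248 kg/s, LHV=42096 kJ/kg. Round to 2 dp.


eta_ith = (IP / (mf * LHV)) * 100
Denominator = 0.0248 * 42096 = 1043.9808 kW
eta_ith = (306 / 1043.9808) * 100 = 29.31%


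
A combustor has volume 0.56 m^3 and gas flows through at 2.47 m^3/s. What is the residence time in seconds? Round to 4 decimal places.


tau = V / Q_flow
tau = 0.56 / 2.47 = 0.2267 s


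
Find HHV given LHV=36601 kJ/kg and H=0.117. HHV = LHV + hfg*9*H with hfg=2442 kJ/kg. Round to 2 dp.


HHV = LHV + hfg * 9 * H
Water addition = 2442 * 9 * 0.117 = 2571.426 kJ/kg
HHV = 36601 + 2571.426 = 39172.43 kJ/kg


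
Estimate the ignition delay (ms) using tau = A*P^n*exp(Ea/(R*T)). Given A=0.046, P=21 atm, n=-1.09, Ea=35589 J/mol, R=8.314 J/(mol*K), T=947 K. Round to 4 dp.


tau = A * P^n * exp(Ea/(R*T))
P^n = 21^(-1.09) = 0.03620604
Ea/(R*T) = 35589/(8.314*947) = 4.520181
exp(Ea/(R*T)) = 91.852184
tau = 0.046 * 0.03620604 * 91.852184 = 0.1530 ms


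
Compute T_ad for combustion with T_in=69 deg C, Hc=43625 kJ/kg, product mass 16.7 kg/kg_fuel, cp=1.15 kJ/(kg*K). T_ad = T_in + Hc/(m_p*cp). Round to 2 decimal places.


T_ad = T_in + Hc / (m_p * cp)
Denominator = 16.7 * 1.15 = 19.2050
Temperature rise = 43625 / 19.2050 = 2271.54 K
T_ad = 69 + 2271.54 = 2340.54 deg C


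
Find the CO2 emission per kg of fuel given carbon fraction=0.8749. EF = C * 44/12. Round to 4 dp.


EF = C_frac * (M_CO2 / M_C)
EF = 0.8749 * (44/12)
EF = 0.8749 * 3.666667 = 3.2080 kg_CO2/kg_fuel


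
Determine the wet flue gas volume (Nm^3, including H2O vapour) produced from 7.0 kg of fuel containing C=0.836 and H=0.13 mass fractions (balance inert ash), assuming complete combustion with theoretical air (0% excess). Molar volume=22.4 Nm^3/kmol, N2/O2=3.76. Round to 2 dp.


Per kg fuel: CO2 = (C/12 kmol)*22.4 = (0.836/12)*22.4 = 1.56053 Nm^3
Per kg fuel: H2O = (H/2 kmol)*22.4 = (0.13/2)*22.4 = 1.45600 Nm^3
O2 needed per kg fuel = C/12 + H/4 = 0.836/12 + 0.13/4 = 0.10216667 kmol
Per kg fuel: N2 = O2*3.76*22.4 = 0.10216667*3.76*22.4 = 8.60489 Nm^3
Total per kg = 1.56053 + 1.45600 + 8.60489 = 11.62142 Nm^3
Total = 11.62142 * 7.0 = 81.35 Nm^3


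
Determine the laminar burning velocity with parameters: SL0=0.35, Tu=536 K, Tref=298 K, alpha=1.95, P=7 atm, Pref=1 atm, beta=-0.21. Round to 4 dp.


SL = SL0 * (Tu/Tref)^alpha * (P/Pref)^beta
T ratio = 536/298 = 1.79865772
(T ratio)^alpha = 1.79865772^1.95 = 3.141591
(P/Pref)^beta = 7^(-0.21) = 0.664553
SL = 0.35 * 3.141591 * 0.664553 = 0.7307 m/s


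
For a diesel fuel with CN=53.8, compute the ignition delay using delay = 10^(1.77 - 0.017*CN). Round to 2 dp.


delay = 10^(1.77 - 0.017*CN)
Exponent = 1.77 - 0.017*53.8 = 0.8554
delay = 10^0.8554 = 7.17 ms


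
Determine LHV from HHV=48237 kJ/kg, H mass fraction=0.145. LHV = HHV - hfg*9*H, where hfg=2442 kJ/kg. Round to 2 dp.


LHV = HHV - hfg * 9 * H
Water correction = 2442 * 9 * 0.145 = 3186.810 kJ/kg
LHV = 48237 - 3186.810 = 45050.19 kJ/kg


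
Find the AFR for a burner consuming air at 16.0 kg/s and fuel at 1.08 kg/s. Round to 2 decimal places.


AFR = m_air / m_fuel
AFR = 16.0 / 1.08 = 14.81


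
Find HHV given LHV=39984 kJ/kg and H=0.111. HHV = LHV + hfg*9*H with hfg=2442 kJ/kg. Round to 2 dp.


HHV = LHV + hfg * 9 * H
Water addition = 2442 * 9 * 0.111 = 2439.558 kJ/kg
HHV = 39984 + 2439.558 = 42423.56 kJ/kg


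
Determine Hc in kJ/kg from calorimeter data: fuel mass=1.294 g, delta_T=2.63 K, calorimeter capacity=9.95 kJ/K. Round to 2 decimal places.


Hc = C_cal * delta_T / m_fuel
Q_released = 9.95 * 2.63 = 26.1685 kJ
m_fuel = 1.294 g = 1.294/1000 kg = 0.001294 kg
Hc = 26.1685 / 0.001294 = 20222.95 kJ/kg


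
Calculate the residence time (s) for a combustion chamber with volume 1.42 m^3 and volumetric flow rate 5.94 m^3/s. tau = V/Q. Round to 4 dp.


tau = V / Q_flow
tau = 1.42 / 5.94 = 0.2391 s


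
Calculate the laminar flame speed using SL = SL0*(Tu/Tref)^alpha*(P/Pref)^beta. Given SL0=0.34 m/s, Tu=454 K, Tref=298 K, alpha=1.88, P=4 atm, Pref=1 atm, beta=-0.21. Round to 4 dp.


SL = SL0 * (Tu/Tref)^alpha * (P/Pref)^beta
T ratio = 454/298 = 1.52348993
(T ratio)^alpha = 1.52348993^1.88 = 2.206675
(P/Pref)^beta = 4^(-0.21) = 0.747425
SL = 0.34 * 2.206675 * 0.747425 = 0.5608 m/s


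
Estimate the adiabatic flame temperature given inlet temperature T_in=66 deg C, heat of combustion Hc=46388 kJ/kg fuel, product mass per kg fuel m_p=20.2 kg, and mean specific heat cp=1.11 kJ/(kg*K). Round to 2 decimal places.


T_ad = T_in + Hc / (m_p * cp)
Denominator = 20.2 * 1.11 = 22.4220
Temperature rise = 46388 / 22.4220 = 2068.86 K
T_ad = 66 + 2068.86 = 2134.86 deg C


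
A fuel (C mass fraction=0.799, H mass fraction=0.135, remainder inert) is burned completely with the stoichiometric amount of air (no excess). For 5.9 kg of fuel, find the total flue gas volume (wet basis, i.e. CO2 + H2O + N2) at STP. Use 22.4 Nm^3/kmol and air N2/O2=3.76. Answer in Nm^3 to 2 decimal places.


Per kg fuel: CO2 = (C/12 kmol)*22.4 = (0.799/12)*22.4 = 1.49147 Nm^3
Per kg fuel: H2O = (H/2 kmol)*22.4 = (0.135/2)*22.4 = 1.51200 Nm^3
O2 needed per kg fuel = C/12 + H/4 = 0.799/12 + 0.135/4 = 0.10033333 kmol
Per kg fuel: N2 = O2*3.76*22.4 = 0.10033333*3.76*22.4 = 8.45047 Nm^3
Total per kg = 1.49147 + 1.51200 + 8.45047 = 11.45394 Nm^3
Total = 11.45394 * 5.9 = 67.58 Nm^3


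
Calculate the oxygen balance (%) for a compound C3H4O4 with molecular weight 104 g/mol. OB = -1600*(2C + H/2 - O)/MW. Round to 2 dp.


OB = -1600 * (2C + H/2 - O) / MW
Inner = 2*3 + 4/2 - 4 = 4.00
OB = -1600 * 4.00 / 104 = -61.54%


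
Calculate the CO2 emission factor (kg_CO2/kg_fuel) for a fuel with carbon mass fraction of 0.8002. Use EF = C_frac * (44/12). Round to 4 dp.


EF = C_frac * (M_CO2 / M_C)
EF = 0.8002 * (44/12)
EF = 0.8002 * 3.666667 = 2.9341 kg_CO2/kg_fuel


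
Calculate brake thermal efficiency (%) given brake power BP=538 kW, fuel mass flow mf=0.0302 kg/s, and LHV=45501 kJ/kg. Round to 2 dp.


eta_BTE = (BP / (mf * LHV)) * 100
Denominator = 0.0302 * 45501 = 1374.1302 kW
eta_BTE = (538 / 1374.1302) * 100 = 39.15%


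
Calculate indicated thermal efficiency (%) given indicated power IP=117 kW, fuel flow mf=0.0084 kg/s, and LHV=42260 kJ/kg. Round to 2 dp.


eta_ith = (IP / (mf * LHV)) * 100
Denominator = 0.0084 * 42260 = 354.9840 kW
eta_ith = (117 / 354.9840) * 100 = 32.96%


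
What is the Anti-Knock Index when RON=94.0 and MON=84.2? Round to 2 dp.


AKI = (RON + MON) / 2
AKI = (94.0 + 84.2) / 2
AKI = 178.2 / 2 = 89.10


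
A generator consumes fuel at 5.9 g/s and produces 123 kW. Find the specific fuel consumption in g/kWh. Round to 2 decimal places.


SFC = (mf / BP) * 3600
Rate = 5.9 / 123 = 0.047967 g/(s*kW)
SFC = 0.047967 * 3600 = 172.68 g/kWh


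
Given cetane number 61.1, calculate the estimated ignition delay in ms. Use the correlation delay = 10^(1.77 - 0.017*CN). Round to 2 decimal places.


delay = 10^(1.77 - 0.017*CN)
Exponent = 1.77 - 0.017*61.1 = 0.7313
delay = 10^0.7313 = 5.39 ms


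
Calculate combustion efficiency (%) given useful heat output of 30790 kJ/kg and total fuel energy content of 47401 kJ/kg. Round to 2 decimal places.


Efficiency = (Q_useful / Q_fuel) * 100
Efficiency = (30790 / 47401) * 100
Efficiency = 0.6496 * 100 = 64.96%


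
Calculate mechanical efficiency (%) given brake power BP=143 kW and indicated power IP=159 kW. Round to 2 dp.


eta_mech = (BP / IP) * 100
Ratio = 143 / 159 = 0.8994
eta_mech = 0.8994 * 100 = 89.94%


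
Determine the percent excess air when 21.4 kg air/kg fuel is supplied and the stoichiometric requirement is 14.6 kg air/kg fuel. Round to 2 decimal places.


Excess air = actual - stoichiometric = 21.4 - 14.6 = 6.80 kg/kg fuel
Excess air % = (excess / stoich) * 100 = (6.80 / 14.6) * 100 = 46.58%


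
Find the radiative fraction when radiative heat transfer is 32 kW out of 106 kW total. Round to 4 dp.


f_rad = Q_rad / Q_total
f_rad = 32 / 106 = 0.3019


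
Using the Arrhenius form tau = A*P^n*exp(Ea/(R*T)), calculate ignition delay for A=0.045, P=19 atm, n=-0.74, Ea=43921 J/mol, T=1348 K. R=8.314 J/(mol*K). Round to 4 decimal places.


tau = A * P^n * exp(Ea/(R*T))
P^n = 19^(-0.74) = 0.11316766
Ea/(R*T) = 43921/(8.314*1348) = 3.918973
exp(Ea/(R*T)) = 50.348726
tau = 0.045 * 0.11316766 * 50.348726 = 0.2564 ms


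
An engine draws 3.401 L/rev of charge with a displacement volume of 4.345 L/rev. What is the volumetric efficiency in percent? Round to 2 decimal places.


eta_v = (V_actual / V_disp) * 100
Ratio = 3.401 / 4.345 = 0.7827
eta_v = 0.7827 * 100 = 78.27%


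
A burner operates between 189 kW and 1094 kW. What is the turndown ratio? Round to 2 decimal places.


TDR = Q_max / Q_min
TDR = 1094 / 189 = 5.79


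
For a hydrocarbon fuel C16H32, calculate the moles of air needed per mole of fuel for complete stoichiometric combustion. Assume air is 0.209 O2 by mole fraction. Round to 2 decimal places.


Balanced combustion: C16H32 + 24 O2 -> 16 CO2 + 16 H2O
O2 needed = C + H/4 = 16 + 32/4 = 24.00 moles
Air moles = O2 / 0.209 = 24.00 / 0.209 = 114.83 moles air


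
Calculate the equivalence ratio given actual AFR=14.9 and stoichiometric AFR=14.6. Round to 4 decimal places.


phi = AFR_stoich / AFR_actual
phi = 14.6 / 14.9 = 0.9799


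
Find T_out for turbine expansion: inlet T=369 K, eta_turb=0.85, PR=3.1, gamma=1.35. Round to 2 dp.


T_out = T_in * (1 - eta * (1 - PR^(-(gamma-1)/gamma)))
Exponent = -(1.35-1)/1.35 = -0.25925926
PR^exp = 3.1^(-0.25925926) = 0.74577862
Factor = 1 - 0.85*(1 - 0.74577862) = 0.78391183
T_out = 369 * 0.78391183 = 289.26 K


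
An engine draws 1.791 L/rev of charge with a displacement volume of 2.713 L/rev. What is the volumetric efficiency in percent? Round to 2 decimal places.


eta_v = (V_actual / V_disp) * 100
Ratio = 1.791 / 2.713 = 0.6602
eta_v = 0.6602 * 100 = 66.02%


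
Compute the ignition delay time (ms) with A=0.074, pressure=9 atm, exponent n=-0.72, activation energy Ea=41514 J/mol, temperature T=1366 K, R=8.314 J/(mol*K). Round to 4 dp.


tau = A * P^n * exp(Ea/(R*T))
P^n = 9^(-0.72) = 0.20556321
Ea/(R*T) = 41514/(8.314*1366) = 3.655391
exp(Ea/(R*T)) = 38.682651
tau = 0.074 * 0.20556321 * 38.682651 = 0.5884 ms


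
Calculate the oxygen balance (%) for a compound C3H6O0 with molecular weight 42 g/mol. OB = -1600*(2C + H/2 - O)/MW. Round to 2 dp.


OB = -1600 * (2C + H/2 - O) / MW
Inner = 2*3 + 6/2 - 0 = 9.00
OB = -1600 * 9.00 / 42 = -342.86%


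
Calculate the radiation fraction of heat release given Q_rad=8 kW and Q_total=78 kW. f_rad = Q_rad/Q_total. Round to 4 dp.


f_rad = Q_rad / Q_total
f_rad = 8 / 78 = 0.1026


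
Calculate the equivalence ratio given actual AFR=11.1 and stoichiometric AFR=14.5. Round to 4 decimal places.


phi = AFR_stoich / AFR_actual
phi = 14.5 / 11.1 = 1.3063


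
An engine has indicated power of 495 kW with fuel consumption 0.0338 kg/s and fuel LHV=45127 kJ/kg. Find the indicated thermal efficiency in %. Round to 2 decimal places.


eta_ith = (IP / (mf * LHV)) * 100
Denominator = 0.0338 * 45127 = 1525.2926 kW
eta_ith = (495 / 1525.2926) * 100 = 32.45%


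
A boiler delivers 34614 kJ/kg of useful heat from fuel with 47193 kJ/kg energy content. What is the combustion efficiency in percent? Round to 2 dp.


Efficiency = (Q_useful / Q_fuel) * 100
Efficiency = (34614 / 47193) * 100
Efficiency = 0.7335 * 100 = 73.35%


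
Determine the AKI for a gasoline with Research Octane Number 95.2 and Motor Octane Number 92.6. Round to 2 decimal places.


AKI = (RON + MON) / 2
AKI = (95.2 + 92.6) / 2
AKI = 187.8 / 2 = 93.90


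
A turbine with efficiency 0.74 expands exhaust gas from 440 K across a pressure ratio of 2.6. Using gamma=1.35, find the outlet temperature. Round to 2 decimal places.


T_out = T_in * (1 - eta * (1 - PR^(-(gamma-1)/gamma)))
Exponent = -(1.35-1)/1.35 = -0.25925926
PR^exp = 2.6^(-0.25925926) = 0.78057442
Factor = 1 - 0.74*(1 - 0.78057442) = 0.83762507
T_out = 440 * 0.83762507 = 368.56 K


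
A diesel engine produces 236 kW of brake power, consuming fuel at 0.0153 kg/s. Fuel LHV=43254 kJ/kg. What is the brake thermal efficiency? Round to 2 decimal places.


eta_BTE = (BP / (mf * LHV)) * 100
Denominator = 0.0153 * 43254 = 661.7862 kW
eta_BTE = (236 / 661.7862) * 100 = 35.66%


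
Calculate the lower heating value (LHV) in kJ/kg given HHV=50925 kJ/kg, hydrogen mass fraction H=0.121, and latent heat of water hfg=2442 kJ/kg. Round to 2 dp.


LHV = HHV - hfg * 9 * H
Water correction = 2442 * 9 * 0.121 = 2659.338 kJ/kg
LHV = 50925 - 2659.338 = 48265.66 kJ/kg


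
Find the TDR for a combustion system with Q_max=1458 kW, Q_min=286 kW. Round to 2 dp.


TDR = Q_max / Q_min
TDR = 1458 / 286 = 5.10


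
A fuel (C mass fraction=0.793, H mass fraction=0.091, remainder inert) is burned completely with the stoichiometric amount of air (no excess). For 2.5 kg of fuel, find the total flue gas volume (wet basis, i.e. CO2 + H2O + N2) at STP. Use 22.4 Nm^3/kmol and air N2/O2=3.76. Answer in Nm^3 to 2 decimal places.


Per kg fuel: CO2 = (C/12 kmol)*22.4 = (0.793/12)*22.4 = 1.48027 Nm^3
Per kg fuel: H2O = (H/2 kmol)*22.4 = (0.091/2)*22.4 = 1.01920 Nm^3
O2 needed per kg fuel = C/12 + H/4 = 0.793/12 + 0.091/4 = 0.08883333 kmol
Per kg fuel: N2 = O2*3.76*22.4 = 0.08883333*3.76*22.4 = 7.48190 Nm^3
Total per kg = 1.48027 + 1.01920 + 7.48190 = 9.98137 Nm^3
Total = 9.98137 * 2.5 = 24.95 Nm^3


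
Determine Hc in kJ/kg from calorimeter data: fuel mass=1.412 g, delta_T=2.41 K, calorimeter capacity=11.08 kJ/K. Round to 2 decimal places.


Hc = C_cal * delta_T / m_fuel
Q_released = 11.08 * 2.41 = 26.7028 kJ
m_fuel = 1.412 g = 1.412/1000 kg = 0.001412 kg
Hc = 26.7028 / 0.001412 = 18911.33 kJ/kg


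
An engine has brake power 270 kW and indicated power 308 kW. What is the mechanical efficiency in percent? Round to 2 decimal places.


eta_mech = (BP / IP) * 100
Ratio = 270 / 308 = 0.8766
eta_mech = 0.8766 * 100 = 87.66%


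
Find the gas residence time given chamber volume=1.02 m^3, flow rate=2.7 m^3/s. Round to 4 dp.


tau = V / Q_flow
tau = 1.02 / 2.7 = 0.3778 s


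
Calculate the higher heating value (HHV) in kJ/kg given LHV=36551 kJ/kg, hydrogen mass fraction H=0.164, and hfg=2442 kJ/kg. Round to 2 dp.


HHV = LHV + hfg * 9 * H
Water addition = 2442 * 9 * 0.164 = 3604.392 kJ/kg
HHV = 36551 + 3604.392 = 40155.39 kJ/kg


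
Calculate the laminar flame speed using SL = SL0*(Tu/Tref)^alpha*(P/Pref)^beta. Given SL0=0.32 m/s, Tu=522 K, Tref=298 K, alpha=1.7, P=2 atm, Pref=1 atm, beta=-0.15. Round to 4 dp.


SL = SL0 * (Tu/Tref)^alpha * (P/Pref)^beta
T ratio = 522/298 = 1.75167785
(T ratio)^alpha = 1.75167785^1.7 = 2.593416
(P/Pref)^beta = 2^(-0.15) = 0.901250
SL = 0.32 * 2.593416 * 0.901250 = 0.7479 m/s


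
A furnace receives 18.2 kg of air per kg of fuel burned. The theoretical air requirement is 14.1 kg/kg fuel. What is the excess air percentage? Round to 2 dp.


Excess air = actual - stoichiometric = 18.2 - 14.1 = 4.10 kg/kg fuel
Excess air % = (excess / stoich) * 100 = (4.10 / 14.1) * 100 = 29.08%


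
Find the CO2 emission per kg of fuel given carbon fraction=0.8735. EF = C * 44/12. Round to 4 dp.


EF = C_frac * (M_CO2 / M_C)
EF = 0.8735 * (44/12)
EF = 0.8735 * 3.666667 = 3.2028 kg_CO2/kg_fuel


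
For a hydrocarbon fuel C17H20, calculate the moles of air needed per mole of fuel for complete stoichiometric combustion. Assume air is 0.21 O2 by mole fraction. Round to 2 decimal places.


Balanced combustion: C17H20 + 22 O2 -> 17 CO2 + 10 H2O
O2 needed = C + H/4 = 17 + 20/4 = 22.00 moles
Air moles = O2 / 0.21 = 22.00 / 0.21 = 104.76 moles air


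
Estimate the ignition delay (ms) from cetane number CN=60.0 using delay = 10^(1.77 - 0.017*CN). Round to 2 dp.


delay = 10^(1.77 - 0.017*CN)
Exponent = 1.77 - 0.017*60.0 = 0.7500
delay = 10^0.7500 = 5.62 ms


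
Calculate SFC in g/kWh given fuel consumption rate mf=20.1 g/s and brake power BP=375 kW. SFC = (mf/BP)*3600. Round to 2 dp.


SFC = (mf / BP) * 3600
Rate = 20.1 / 375 = 0.053600 g/(s*kW)
SFC = 0.053600 * 3600 = 192.96 g/kWh


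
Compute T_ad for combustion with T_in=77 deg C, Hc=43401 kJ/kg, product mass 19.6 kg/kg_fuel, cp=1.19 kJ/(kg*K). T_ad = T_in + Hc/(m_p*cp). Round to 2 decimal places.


T_ad = T_in + Hc / (m_p * cp)
Denominator = 19.6 * 1.19 = 23.3240
Temperature rise = 43401 / 23.3240 = 1860.79 K
T_ad = 77 + 1860.79 = 1937.79 deg C


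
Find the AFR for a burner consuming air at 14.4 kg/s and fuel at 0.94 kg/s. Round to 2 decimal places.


AFR = m_air / m_fuel
AFR = 14.4 / 0.94 = 15.32


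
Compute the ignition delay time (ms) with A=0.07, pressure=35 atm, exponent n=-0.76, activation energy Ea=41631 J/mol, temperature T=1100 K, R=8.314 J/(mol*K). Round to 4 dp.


tau = A * P^n * exp(Ea/(R*T))
P^n = 35^(-0.76) = 0.06706691
Ea/(R*T) = 41631/(8.314*1100) = 4.552125
exp(Ea/(R*T)) = 94.833675
tau = 0.07 * 0.06706691 * 94.833675 = 0.4452 ms


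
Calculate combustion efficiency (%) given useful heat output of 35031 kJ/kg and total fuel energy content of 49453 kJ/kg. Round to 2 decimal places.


Efficiency = (Q_useful / Q_fuel) * 100
Efficiency = (35031 / 49453) * 100
Efficiency = 0.7084 * 100 = 70.84%


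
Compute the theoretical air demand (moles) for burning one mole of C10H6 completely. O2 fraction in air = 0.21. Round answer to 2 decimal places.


Balanced combustion: C10H6 + 11.5 O2 -> 10 CO2 + 3 H2O
O2 needed = C + H/4 = 10 + 6/4 = 11.50 moles
Air moles = O2 / 0.21 = 11.50 / 0.21 = 54.76 moles air
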